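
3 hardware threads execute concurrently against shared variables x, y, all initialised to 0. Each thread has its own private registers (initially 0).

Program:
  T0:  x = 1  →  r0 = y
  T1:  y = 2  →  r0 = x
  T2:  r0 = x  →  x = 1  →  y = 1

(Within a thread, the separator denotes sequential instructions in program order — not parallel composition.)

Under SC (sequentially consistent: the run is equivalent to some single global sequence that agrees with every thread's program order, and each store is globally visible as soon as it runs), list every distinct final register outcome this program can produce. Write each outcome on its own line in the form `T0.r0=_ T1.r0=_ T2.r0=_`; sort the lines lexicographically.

outcome vector order: (T0.r0,T1.r0,T2.r0)
|SC outcomes| = 10

T0.r0=0 T1.r0=1 T2.r0=0
T0.r0=0 T1.r0=1 T2.r0=1
T0.r0=1 T1.r0=0 T2.r0=0
T0.r0=1 T1.r0=0 T2.r0=1
T0.r0=1 T1.r0=1 T2.r0=0
T0.r0=1 T1.r0=1 T2.r0=1
T0.r0=2 T1.r0=0 T2.r0=0
T0.r0=2 T1.r0=0 T2.r0=1
T0.r0=2 T1.r0=1 T2.r0=0
T0.r0=2 T1.r0=1 T2.r0=1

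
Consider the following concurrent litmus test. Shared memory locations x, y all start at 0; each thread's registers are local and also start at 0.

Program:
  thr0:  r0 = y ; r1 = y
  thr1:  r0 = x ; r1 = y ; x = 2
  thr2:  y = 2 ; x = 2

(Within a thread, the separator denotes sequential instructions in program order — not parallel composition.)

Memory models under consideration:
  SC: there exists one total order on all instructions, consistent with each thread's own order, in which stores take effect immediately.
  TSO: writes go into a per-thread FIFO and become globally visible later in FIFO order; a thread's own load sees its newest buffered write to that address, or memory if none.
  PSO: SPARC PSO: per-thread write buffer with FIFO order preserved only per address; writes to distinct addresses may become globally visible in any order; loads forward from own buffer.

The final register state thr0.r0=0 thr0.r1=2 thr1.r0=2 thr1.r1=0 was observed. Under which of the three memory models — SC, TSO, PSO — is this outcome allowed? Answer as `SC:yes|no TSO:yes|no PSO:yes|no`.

outcome vector order: (thr0.r0,thr0.r1,thr1.r0,thr1.r1)
SC (9): 0000, 0002, 0022, 0200, 0202, 0222, 2200, 2202, 2222
TSO (9): 0000, 0002, 0022, 0200, 0202, 0222, 2200, 2202, 2222
PSO (12): 0000, 0002, 0020, 0022, 0200, 0202, 0220, 0222, 2200, 2202, 2220, 2222
target 0220 ∈ {PSO}

SC:no TSO:no PSO:yes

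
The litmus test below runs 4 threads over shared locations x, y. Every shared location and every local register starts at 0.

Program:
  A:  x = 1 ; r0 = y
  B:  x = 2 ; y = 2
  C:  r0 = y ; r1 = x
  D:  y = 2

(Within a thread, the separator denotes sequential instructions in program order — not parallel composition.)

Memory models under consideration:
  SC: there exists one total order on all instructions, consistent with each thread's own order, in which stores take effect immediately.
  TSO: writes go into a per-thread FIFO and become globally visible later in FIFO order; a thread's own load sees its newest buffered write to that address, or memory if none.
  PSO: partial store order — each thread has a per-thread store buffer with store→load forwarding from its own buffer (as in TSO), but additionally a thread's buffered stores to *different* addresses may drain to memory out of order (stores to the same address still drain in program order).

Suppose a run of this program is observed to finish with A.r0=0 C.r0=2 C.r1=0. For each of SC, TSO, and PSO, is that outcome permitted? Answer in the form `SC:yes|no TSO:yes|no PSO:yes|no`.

SC:no TSO:yes PSO:yes

outcome vector order: (A.r0,C.r0,C.r1)
SC: 11 outcomes — {0/0/0, 0/0/1, 0/0/2, 0/2/1, 0/2/2, 2/0/0, 2/0/1, 2/0/2, 2/2/0, 2/2/1, 2/2/2}
TSO: 12 outcomes — {0/0/0, 0/0/1, 0/0/2, 0/2/0, 0/2/1, 0/2/2, 2/0/0, 2/0/1, 2/0/2, 2/2/0, 2/2/1, 2/2/2}
PSO: 12 outcomes — {0/0/0, 0/0/1, 0/0/2, 0/2/0, 0/2/1, 0/2/2, 2/0/0, 2/0/1, 2/0/2, 2/2/0, 2/2/1, 2/2/2}
target 0/2/0 ∈ {TSO,PSO}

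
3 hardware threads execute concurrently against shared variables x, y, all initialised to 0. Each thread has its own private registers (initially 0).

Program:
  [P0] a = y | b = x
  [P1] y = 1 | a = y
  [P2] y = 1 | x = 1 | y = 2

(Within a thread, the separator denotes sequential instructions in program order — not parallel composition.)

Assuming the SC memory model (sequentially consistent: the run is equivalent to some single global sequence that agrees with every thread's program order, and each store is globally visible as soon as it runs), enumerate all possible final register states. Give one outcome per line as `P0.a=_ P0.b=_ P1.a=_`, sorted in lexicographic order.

P0.a=0 P0.b=0 P1.a=1
P0.a=0 P0.b=0 P1.a=2
P0.a=0 P0.b=1 P1.a=1
P0.a=0 P0.b=1 P1.a=2
P0.a=1 P0.b=0 P1.a=1
P0.a=1 P0.b=0 P1.a=2
P0.a=1 P0.b=1 P1.a=1
P0.a=1 P0.b=1 P1.a=2
P0.a=2 P0.b=1 P1.a=1
P0.a=2 P0.b=1 P1.a=2

outcome vector order: (P0.a,P0.b,P1.a)
|SC outcomes| = 10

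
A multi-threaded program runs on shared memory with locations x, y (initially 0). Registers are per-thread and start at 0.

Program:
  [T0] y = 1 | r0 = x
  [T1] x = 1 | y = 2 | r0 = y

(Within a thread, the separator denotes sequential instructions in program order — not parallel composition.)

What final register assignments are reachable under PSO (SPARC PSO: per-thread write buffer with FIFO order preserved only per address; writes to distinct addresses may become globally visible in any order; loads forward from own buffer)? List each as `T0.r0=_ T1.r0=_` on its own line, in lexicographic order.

T0.r0=0 T1.r0=1
T0.r0=0 T1.r0=2
T0.r0=1 T1.r0=1
T0.r0=1 T1.r0=2

outcome vector order: (T0.r0,T1.r0)
|PSO outcomes| = 4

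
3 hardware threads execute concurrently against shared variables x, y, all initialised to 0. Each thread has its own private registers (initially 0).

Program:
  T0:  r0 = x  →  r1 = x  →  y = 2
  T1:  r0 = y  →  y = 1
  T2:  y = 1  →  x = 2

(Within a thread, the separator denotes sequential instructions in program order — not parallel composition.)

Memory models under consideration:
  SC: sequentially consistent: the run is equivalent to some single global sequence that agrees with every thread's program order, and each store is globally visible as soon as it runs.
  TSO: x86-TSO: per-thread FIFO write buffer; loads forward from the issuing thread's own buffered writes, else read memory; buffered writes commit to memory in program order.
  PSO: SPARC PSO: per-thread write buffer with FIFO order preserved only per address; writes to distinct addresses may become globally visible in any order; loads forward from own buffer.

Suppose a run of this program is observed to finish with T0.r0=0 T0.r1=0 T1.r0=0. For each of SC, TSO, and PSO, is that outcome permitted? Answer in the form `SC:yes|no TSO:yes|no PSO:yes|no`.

SC:yes TSO:yes PSO:yes

outcome vector order: (T0.r0,T0.r1,T1.r0)
[SC] allowed = {<0 0 0>, <0 0 1>, <0 0 2>, <0 2 0>, <0 2 1>, <0 2 2>, <2 2 0>, <2 2 1>, <2 2 2>}
[TSO] allowed = {<0 0 0>, <0 0 1>, <0 0 2>, <0 2 0>, <0 2 1>, <0 2 2>, <2 2 0>, <2 2 1>, <2 2 2>}
[PSO] allowed = {<0 0 0>, <0 0 1>, <0 0 2>, <0 2 0>, <0 2 1>, <0 2 2>, <2 2 0>, <2 2 1>, <2 2 2>}
target <0 0 0> ∈ {SC,TSO,PSO}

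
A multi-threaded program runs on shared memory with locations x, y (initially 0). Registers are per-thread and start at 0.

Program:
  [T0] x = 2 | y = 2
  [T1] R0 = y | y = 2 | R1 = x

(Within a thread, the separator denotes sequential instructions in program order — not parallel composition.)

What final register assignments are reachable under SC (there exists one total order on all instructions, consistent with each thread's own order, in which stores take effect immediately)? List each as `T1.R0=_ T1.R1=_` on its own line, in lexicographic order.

T1.R0=0 T1.R1=0
T1.R0=0 T1.R1=2
T1.R0=2 T1.R1=2

outcome vector order: (T1.R0,T1.R1)
|SC outcomes| = 3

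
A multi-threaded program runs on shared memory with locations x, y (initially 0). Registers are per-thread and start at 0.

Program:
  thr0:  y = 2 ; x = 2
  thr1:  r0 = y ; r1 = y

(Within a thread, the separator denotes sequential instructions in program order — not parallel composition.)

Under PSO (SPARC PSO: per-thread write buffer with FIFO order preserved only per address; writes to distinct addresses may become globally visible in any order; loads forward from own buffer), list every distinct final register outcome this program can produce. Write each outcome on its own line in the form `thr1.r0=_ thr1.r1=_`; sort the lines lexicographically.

thr1.r0=0 thr1.r1=0
thr1.r0=0 thr1.r1=2
thr1.r0=2 thr1.r1=2

outcome vector order: (thr1.r0,thr1.r1)
|PSO outcomes| = 3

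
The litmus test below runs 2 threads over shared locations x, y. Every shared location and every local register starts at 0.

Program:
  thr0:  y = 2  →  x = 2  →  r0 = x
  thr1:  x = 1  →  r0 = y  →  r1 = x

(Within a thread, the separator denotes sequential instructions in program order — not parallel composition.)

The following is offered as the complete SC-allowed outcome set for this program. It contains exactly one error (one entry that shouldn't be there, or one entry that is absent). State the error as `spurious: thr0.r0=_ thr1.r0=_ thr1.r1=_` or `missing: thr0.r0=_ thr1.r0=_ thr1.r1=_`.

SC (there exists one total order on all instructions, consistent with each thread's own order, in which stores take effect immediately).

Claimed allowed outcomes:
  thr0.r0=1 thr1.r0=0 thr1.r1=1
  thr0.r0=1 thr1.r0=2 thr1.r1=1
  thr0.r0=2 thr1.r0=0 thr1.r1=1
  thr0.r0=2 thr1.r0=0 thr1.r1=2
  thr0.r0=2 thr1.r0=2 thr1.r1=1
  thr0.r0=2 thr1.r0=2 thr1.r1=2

outcome vector order: (thr0.r0,thr1.r0,thr1.r1)
under SC → <1 2 1>, <2 0 1>, <2 0 2>, <2 2 1>, <2 2 2>
claimed∖SC = {<1 0 1>}

spurious: thr0.r0=1 thr1.r0=0 thr1.r1=1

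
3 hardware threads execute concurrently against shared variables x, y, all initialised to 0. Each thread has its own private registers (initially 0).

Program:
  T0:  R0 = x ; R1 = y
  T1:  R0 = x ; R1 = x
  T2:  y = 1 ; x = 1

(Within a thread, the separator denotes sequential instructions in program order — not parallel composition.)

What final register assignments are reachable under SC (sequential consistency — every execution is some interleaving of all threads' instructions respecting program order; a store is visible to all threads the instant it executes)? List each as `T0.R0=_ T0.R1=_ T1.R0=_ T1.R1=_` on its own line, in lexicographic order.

outcome vector order: (T0.R0,T0.R1,T1.R0,T1.R1)
|SC outcomes| = 9

T0.R0=0 T0.R1=0 T1.R0=0 T1.R1=0
T0.R0=0 T0.R1=0 T1.R0=0 T1.R1=1
T0.R0=0 T0.R1=0 T1.R0=1 T1.R1=1
T0.R0=0 T0.R1=1 T1.R0=0 T1.R1=0
T0.R0=0 T0.R1=1 T1.R0=0 T1.R1=1
T0.R0=0 T0.R1=1 T1.R0=1 T1.R1=1
T0.R0=1 T0.R1=1 T1.R0=0 T1.R1=0
T0.R0=1 T0.R1=1 T1.R0=0 T1.R1=1
T0.R0=1 T0.R1=1 T1.R0=1 T1.R1=1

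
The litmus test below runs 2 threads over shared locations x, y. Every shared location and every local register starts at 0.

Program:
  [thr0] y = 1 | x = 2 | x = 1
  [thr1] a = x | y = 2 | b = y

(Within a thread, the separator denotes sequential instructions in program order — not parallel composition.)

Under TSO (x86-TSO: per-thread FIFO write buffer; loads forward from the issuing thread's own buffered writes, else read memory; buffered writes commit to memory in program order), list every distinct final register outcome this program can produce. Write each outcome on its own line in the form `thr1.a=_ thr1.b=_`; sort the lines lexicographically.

outcome vector order: (thr1.a,thr1.b)
|TSO outcomes| = 4

thr1.a=0 thr1.b=1
thr1.a=0 thr1.b=2
thr1.a=1 thr1.b=2
thr1.a=2 thr1.b=2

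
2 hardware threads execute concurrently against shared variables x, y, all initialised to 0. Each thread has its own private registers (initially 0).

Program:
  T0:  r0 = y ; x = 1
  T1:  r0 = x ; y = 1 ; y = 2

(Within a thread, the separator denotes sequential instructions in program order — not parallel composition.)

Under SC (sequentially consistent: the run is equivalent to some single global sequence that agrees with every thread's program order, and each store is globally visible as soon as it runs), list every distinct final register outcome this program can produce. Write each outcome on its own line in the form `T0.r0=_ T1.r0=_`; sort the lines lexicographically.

outcome vector order: (T0.r0,T1.r0)
|SC outcomes| = 4

T0.r0=0 T1.r0=0
T0.r0=0 T1.r0=1
T0.r0=1 T1.r0=0
T0.r0=2 T1.r0=0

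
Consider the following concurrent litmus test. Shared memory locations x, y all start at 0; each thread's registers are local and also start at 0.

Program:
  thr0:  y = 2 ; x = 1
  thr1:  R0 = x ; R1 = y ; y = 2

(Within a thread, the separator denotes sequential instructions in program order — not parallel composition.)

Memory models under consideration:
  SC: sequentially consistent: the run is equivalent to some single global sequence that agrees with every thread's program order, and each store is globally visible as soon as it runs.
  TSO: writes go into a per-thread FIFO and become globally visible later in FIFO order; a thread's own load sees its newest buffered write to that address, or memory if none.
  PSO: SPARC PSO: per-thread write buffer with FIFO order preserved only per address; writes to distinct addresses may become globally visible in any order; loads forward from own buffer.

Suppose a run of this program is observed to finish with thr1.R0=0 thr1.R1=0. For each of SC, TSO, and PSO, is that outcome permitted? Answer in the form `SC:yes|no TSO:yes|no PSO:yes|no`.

outcome vector order: (thr1.R0,thr1.R1)
[SC] allowed = {00, 02, 12}
[TSO] allowed = {00, 02, 12}
[PSO] allowed = {00, 02, 10, 12}
target 00 ∈ {SC,TSO,PSO}

SC:yes TSO:yes PSO:yes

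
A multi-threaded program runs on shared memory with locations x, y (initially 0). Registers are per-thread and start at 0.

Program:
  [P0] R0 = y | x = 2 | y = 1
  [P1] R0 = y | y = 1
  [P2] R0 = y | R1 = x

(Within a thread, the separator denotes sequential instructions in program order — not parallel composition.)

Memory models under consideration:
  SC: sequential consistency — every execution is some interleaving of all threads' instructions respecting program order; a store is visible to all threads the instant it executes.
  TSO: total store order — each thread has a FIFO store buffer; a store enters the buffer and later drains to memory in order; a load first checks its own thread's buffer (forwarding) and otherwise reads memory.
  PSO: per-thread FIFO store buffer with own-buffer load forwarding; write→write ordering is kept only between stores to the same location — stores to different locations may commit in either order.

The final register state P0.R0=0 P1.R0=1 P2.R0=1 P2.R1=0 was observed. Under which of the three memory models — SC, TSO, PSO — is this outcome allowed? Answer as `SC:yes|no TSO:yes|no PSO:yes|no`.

SC:no TSO:no PSO:yes

outcome vector order: (P0.R0,P1.R0,P2.R0,P2.R1)
[SC] allowed = {0/0/0/0 0/0/0/2 0/0/1/0 0/0/1/2 0/1/0/0 0/1/0/2 0/1/1/2 1/0/0/0 1/0/0/2 1/0/1/0 1/0/1/2}
[TSO] allowed = {0/0/0/0 0/0/0/2 0/0/1/0 0/0/1/2 0/1/0/0 0/1/0/2 0/1/1/2 1/0/0/0 1/0/0/2 1/0/1/0 1/0/1/2}
[PSO] allowed = {0/0/0/0 0/0/0/2 0/0/1/0 0/0/1/2 0/1/0/0 0/1/0/2 0/1/1/0 0/1/1/2 1/0/0/0 1/0/0/2 1/0/1/0 1/0/1/2}
target 0/1/1/0 ∈ {PSO}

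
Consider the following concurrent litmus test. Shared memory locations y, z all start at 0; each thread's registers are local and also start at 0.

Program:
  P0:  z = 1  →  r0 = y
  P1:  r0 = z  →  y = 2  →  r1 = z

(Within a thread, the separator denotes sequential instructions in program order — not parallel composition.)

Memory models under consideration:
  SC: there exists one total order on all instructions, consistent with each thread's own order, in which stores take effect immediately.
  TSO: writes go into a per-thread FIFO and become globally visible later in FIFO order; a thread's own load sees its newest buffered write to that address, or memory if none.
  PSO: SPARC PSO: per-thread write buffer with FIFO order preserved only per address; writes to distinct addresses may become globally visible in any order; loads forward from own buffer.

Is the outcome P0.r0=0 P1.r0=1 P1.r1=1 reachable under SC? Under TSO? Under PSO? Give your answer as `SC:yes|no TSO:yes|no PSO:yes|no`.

outcome vector order: (P0.r0,P1.r0,P1.r1)
under SC → <0 0 1> <0 1 1> <2 0 0> <2 0 1> <2 1 1>
under TSO → <0 0 0> <0 0 1> <0 1 1> <2 0 0> <2 0 1> <2 1 1>
under PSO → <0 0 0> <0 0 1> <0 1 1> <2 0 0> <2 0 1> <2 1 1>
target <0 1 1> ∈ {SC,TSO,PSO}

SC:yes TSO:yes PSO:yes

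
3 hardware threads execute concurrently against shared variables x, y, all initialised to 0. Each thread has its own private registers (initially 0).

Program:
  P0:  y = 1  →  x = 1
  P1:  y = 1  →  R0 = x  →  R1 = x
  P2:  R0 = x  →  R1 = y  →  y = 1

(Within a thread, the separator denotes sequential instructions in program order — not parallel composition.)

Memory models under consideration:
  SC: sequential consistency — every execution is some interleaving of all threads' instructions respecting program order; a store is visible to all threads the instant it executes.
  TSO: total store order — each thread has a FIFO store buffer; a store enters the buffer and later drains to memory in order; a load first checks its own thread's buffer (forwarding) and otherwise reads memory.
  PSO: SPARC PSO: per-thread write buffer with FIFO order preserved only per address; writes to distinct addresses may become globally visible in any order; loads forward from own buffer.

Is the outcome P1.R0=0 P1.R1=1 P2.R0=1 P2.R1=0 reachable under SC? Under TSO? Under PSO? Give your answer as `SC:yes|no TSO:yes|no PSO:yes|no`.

SC:no TSO:no PSO:yes

outcome vector order: (P1.R0,P1.R1,P2.R0,P2.R1)
SC (9): <0 0 0 0> <0 0 0 1> <0 0 1 1> <0 1 0 0> <0 1 0 1> <0 1 1 1> <1 1 0 0> <1 1 0 1> <1 1 1 1>
TSO (9): <0 0 0 0> <0 0 0 1> <0 0 1 1> <0 1 0 0> <0 1 0 1> <0 1 1 1> <1 1 0 0> <1 1 0 1> <1 1 1 1>
PSO (12): <0 0 0 0> <0 0 0 1> <0 0 1 0> <0 0 1 1> <0 1 0 0> <0 1 0 1> <0 1 1 0> <0 1 1 1> <1 1 0 0> <1 1 0 1> <1 1 1 0> <1 1 1 1>
target <0 1 1 0> ∈ {PSO}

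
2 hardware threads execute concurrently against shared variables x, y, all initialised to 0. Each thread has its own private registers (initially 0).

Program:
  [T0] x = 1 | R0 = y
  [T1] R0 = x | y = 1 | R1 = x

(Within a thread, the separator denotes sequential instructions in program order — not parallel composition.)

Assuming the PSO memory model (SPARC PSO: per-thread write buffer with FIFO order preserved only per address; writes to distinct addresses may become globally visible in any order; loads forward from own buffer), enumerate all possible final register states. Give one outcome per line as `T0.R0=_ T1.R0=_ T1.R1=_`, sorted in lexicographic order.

T0.R0=0 T1.R0=0 T1.R1=0
T0.R0=0 T1.R0=0 T1.R1=1
T0.R0=0 T1.R0=1 T1.R1=1
T0.R0=1 T1.R0=0 T1.R1=0
T0.R0=1 T1.R0=0 T1.R1=1
T0.R0=1 T1.R0=1 T1.R1=1

outcome vector order: (T0.R0,T1.R0,T1.R1)
|PSO outcomes| = 6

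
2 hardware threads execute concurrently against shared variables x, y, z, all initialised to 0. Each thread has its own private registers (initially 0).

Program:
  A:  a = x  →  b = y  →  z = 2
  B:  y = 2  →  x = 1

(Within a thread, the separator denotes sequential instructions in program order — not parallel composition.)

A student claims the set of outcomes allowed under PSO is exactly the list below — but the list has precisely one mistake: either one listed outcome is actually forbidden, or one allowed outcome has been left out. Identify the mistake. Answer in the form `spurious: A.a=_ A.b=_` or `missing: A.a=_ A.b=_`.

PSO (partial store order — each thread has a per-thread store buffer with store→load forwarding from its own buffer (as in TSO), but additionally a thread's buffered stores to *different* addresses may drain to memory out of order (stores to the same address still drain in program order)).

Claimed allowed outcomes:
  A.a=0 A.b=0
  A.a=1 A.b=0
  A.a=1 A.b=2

outcome vector order: (A.a,A.b)
PSO (4): (0,0); (0,2); (1,0); (1,2)
PSO∖claimed = {(0,2)}

missing: A.a=0 A.b=2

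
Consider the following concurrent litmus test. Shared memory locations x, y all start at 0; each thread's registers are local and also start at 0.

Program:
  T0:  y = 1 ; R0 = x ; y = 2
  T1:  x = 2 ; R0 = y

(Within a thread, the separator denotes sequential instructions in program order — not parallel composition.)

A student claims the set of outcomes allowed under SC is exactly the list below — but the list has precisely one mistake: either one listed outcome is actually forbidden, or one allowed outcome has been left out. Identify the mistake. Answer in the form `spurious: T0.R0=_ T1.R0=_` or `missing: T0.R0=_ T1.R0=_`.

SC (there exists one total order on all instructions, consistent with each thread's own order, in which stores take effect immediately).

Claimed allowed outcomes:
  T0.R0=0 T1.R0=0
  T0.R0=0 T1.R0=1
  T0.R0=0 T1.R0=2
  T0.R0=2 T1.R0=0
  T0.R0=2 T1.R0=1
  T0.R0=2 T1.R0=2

spurious: T0.R0=0 T1.R0=0

outcome vector order: (T0.R0,T1.R0)
[SC] allowed = {<0 1>, <0 2>, <2 0>, <2 1>, <2 2>}
claimed∖SC = {<0 0>}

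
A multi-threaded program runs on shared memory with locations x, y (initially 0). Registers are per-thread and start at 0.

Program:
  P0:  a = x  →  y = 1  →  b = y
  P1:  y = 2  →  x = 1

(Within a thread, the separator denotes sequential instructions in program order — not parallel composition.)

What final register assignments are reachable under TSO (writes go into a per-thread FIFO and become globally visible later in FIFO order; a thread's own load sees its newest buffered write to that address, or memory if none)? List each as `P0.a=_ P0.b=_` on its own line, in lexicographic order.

P0.a=0 P0.b=1
P0.a=0 P0.b=2
P0.a=1 P0.b=1

outcome vector order: (P0.a,P0.b)
|TSO outcomes| = 3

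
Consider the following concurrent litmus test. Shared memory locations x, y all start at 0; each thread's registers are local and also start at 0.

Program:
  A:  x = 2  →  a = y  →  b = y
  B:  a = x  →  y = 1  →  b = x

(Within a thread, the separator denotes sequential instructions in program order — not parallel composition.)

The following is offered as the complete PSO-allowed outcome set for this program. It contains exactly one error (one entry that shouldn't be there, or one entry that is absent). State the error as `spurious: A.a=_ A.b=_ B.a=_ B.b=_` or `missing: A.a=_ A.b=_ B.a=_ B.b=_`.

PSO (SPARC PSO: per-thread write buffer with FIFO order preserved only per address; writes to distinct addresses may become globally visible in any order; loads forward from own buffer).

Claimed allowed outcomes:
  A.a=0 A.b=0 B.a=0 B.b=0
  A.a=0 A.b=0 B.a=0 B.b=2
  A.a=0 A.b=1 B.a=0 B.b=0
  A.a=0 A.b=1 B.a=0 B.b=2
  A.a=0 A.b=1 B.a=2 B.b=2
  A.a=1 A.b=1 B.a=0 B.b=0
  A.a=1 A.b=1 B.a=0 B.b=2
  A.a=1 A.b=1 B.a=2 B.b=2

outcome vector order: (A.a,A.b,B.a,B.b)
under PSO → (0,0,0,0) (0,0,0,2) (0,0,2,2) (0,1,0,0) (0,1,0,2) (0,1,2,2) (1,1,0,0) (1,1,0,2) (1,1,2,2)
PSO∖claimed = {(0,0,2,2)}

missing: A.a=0 A.b=0 B.a=2 B.b=2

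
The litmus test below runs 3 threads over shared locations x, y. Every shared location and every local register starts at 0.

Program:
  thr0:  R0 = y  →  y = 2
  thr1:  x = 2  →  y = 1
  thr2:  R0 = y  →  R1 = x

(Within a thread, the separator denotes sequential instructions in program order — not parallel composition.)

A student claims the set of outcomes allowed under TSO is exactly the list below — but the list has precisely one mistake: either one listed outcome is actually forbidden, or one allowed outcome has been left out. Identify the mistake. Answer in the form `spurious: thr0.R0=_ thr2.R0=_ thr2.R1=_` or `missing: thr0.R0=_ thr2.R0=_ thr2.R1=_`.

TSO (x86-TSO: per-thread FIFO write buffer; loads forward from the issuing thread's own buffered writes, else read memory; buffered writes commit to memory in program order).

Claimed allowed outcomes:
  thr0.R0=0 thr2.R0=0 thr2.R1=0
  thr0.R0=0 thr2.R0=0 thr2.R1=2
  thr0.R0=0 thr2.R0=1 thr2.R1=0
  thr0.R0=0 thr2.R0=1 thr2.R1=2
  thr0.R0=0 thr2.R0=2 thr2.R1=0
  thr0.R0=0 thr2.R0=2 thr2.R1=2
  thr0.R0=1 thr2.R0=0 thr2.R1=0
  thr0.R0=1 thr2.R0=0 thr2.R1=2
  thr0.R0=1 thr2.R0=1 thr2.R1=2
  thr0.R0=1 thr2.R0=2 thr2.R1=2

spurious: thr0.R0=0 thr2.R0=1 thr2.R1=0

outcome vector order: (thr0.R0,thr2.R0,thr2.R1)
under TSO → (0,0,0), (0,0,2), (0,1,2), (0,2,0), (0,2,2), (1,0,0), (1,0,2), (1,1,2), (1,2,2)
claimed∖TSO = {(0,1,0)}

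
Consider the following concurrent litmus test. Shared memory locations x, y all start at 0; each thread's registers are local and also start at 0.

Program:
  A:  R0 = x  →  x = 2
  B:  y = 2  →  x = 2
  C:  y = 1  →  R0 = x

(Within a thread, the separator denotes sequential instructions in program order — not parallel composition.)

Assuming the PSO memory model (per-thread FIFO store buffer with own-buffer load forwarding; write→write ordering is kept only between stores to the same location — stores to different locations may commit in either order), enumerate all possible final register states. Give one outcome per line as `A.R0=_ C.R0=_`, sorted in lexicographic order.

outcome vector order: (A.R0,C.R0)
|PSO outcomes| = 4

A.R0=0 C.R0=0
A.R0=0 C.R0=2
A.R0=2 C.R0=0
A.R0=2 C.R0=2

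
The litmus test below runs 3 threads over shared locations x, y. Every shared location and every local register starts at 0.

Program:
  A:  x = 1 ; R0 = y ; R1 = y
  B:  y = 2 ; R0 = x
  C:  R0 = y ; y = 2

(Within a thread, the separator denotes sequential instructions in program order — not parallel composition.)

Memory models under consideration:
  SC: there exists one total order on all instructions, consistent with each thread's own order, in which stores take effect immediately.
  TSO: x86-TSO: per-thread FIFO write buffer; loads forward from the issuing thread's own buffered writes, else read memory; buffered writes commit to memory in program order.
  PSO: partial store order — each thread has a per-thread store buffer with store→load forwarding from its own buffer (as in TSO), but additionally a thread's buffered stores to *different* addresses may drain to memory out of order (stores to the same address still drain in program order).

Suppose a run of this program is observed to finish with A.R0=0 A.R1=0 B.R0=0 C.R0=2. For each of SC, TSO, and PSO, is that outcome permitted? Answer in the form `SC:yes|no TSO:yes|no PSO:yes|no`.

outcome vector order: (A.R0,A.R1,B.R0,C.R0)
[SC] allowed = {<0 0 1 0>; <0 0 1 2>; <0 2 1 0>; <0 2 1 2>; <2 2 0 0>; <2 2 0 2>; <2 2 1 0>; <2 2 1 2>}
[TSO] allowed = {<0 0 0 0>; <0 0 0 2>; <0 0 1 0>; <0 0 1 2>; <0 2 0 0>; <0 2 0 2>; <0 2 1 0>; <0 2 1 2>; <2 2 0 0>; <2 2 0 2>; <2 2 1 0>; <2 2 1 2>}
[PSO] allowed = {<0 0 0 0>; <0 0 0 2>; <0 0 1 0>; <0 0 1 2>; <0 2 0 0>; <0 2 0 2>; <0 2 1 0>; <0 2 1 2>; <2 2 0 0>; <2 2 0 2>; <2 2 1 0>; <2 2 1 2>}
target <0 0 0 2> ∈ {TSO,PSO}

SC:no TSO:yes PSO:yes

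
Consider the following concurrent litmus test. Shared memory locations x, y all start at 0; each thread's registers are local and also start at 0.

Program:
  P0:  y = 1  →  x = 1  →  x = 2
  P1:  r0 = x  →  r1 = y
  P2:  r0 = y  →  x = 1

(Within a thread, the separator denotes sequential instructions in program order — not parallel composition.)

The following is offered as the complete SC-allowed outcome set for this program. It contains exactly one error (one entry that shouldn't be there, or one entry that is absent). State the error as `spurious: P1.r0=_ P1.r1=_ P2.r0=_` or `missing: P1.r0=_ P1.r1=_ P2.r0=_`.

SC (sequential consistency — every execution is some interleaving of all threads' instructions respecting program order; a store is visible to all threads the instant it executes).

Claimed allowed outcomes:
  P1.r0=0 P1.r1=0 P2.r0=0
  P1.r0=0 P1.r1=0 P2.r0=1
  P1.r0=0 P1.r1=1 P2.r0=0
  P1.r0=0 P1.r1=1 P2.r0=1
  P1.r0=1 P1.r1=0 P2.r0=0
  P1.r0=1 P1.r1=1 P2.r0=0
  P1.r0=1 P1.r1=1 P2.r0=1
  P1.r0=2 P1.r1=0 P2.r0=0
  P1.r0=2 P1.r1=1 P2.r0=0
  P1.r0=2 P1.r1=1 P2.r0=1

spurious: P1.r0=2 P1.r1=0 P2.r0=0

outcome vector order: (P1.r0,P1.r1,P2.r0)
SC (9): <0 0 0> <0 0 1> <0 1 0> <0 1 1> <1 0 0> <1 1 0> <1 1 1> <2 1 0> <2 1 1>
claimed∖SC = {<2 0 0>}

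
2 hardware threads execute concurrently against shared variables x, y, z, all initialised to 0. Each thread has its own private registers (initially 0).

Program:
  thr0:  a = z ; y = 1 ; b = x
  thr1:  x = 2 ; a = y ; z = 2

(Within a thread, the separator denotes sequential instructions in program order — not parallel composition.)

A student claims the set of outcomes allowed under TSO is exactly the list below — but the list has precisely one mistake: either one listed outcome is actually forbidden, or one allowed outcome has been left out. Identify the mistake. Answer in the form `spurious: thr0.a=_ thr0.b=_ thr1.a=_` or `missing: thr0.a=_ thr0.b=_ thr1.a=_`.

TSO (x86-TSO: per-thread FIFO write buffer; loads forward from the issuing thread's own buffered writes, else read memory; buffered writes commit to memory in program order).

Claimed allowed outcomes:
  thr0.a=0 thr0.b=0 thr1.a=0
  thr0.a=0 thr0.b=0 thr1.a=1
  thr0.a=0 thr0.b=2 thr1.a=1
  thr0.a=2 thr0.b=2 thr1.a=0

missing: thr0.a=0 thr0.b=2 thr1.a=0

outcome vector order: (thr0.a,thr0.b,thr1.a)
[TSO] allowed = {(0,0,0), (0,0,1), (0,2,0), (0,2,1), (2,2,0)}
TSO∖claimed = {(0,2,0)}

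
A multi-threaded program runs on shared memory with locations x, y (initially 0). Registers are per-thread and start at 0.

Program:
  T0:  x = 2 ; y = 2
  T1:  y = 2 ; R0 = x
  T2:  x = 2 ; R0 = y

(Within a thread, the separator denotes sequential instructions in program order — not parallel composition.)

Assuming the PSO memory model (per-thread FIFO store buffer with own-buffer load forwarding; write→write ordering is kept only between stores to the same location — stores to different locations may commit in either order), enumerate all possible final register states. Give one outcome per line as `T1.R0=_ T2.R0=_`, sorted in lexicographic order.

T1.R0=0 T2.R0=0
T1.R0=0 T2.R0=2
T1.R0=2 T2.R0=0
T1.R0=2 T2.R0=2

outcome vector order: (T1.R0,T2.R0)
|PSO outcomes| = 4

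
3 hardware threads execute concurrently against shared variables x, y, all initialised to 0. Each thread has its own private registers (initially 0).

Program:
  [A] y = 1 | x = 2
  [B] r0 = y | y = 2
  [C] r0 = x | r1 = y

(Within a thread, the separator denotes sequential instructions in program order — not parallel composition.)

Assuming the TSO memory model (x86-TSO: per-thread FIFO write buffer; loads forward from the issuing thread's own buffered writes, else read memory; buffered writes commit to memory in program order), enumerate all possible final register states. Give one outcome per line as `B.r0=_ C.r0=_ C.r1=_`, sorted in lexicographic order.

B.r0=0 C.r0=0 C.r1=0
B.r0=0 C.r0=0 C.r1=1
B.r0=0 C.r0=0 C.r1=2
B.r0=0 C.r0=2 C.r1=1
B.r0=0 C.r0=2 C.r1=2
B.r0=1 C.r0=0 C.r1=0
B.r0=1 C.r0=0 C.r1=1
B.r0=1 C.r0=0 C.r1=2
B.r0=1 C.r0=2 C.r1=1
B.r0=1 C.r0=2 C.r1=2

outcome vector order: (B.r0,C.r0,C.r1)
|TSO outcomes| = 10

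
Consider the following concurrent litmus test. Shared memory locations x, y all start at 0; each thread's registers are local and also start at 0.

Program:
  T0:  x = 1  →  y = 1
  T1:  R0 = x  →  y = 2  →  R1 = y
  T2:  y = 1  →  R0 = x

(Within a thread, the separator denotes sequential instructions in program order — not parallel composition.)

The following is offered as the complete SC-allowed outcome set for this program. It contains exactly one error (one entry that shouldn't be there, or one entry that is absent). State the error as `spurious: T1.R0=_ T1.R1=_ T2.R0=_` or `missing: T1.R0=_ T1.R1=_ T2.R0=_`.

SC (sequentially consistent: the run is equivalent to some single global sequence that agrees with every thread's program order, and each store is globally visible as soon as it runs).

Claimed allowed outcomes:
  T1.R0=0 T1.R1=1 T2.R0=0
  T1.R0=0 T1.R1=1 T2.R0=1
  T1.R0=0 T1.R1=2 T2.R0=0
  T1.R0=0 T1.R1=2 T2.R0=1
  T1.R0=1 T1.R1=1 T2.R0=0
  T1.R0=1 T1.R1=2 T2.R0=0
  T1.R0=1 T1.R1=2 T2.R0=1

missing: T1.R0=1 T1.R1=1 T2.R0=1

outcome vector order: (T1.R0,T1.R1,T2.R0)
under SC → 010 011 020 021 110 111 120 121
SC∖claimed = {111}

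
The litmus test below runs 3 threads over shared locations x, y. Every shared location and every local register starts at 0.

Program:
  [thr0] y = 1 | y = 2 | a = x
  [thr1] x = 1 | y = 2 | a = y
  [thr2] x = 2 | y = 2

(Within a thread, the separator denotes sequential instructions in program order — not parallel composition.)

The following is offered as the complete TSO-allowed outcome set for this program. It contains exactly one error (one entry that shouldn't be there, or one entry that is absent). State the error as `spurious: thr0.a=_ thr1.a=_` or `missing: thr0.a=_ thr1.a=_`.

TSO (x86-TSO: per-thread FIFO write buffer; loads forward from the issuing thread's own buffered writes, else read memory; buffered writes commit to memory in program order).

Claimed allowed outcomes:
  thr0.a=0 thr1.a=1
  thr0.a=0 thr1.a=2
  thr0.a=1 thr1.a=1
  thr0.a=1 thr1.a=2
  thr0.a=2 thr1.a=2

missing: thr0.a=2 thr1.a=1

outcome vector order: (thr0.a,thr1.a)
TSO: 6 outcomes — {01; 02; 11; 12; 21; 22}
TSO∖claimed = {21}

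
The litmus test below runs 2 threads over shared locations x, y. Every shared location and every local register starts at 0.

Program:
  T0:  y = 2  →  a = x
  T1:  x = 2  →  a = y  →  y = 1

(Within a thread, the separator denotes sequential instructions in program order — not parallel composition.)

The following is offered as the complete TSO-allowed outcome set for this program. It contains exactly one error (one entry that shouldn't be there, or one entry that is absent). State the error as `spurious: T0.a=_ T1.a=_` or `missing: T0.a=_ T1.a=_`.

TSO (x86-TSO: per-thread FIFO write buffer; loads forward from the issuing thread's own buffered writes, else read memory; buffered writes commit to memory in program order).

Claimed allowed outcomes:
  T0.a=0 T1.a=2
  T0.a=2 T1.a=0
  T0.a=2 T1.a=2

outcome vector order: (T0.a,T1.a)
TSO: 4 outcomes — {<0 0>; <0 2>; <2 0>; <2 2>}
TSO∖claimed = {<0 0>}

missing: T0.a=0 T1.a=0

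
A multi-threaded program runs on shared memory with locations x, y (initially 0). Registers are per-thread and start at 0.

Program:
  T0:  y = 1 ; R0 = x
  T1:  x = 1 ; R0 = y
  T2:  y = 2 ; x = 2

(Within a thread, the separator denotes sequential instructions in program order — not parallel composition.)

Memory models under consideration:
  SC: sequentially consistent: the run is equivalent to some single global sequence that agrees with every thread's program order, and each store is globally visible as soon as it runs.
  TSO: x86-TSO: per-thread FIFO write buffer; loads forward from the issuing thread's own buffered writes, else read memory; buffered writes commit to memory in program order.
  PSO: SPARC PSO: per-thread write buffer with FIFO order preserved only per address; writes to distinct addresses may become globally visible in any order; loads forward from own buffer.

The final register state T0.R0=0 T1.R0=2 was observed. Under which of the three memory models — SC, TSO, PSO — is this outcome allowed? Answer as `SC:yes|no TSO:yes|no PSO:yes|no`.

outcome vector order: (T0.R0,T1.R0)
[SC] allowed = {0/1, 0/2, 1/0, 1/1, 1/2, 2/0, 2/1, 2/2}
[TSO] allowed = {0/0, 0/1, 0/2, 1/0, 1/1, 1/2, 2/0, 2/1, 2/2}
[PSO] allowed = {0/0, 0/1, 0/2, 1/0, 1/1, 1/2, 2/0, 2/1, 2/2}
target 0/2 ∈ {SC,TSO,PSO}

SC:yes TSO:yes PSO:yes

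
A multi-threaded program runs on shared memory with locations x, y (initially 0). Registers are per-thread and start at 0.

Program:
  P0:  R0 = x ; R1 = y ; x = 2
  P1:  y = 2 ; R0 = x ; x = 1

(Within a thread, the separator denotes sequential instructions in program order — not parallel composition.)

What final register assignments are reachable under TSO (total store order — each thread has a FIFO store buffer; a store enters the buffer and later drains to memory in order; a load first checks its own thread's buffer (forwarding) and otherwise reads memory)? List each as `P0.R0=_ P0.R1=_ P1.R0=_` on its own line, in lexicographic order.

outcome vector order: (P0.R0,P0.R1,P1.R0)
|TSO outcomes| = 5

P0.R0=0 P0.R1=0 P1.R0=0
P0.R0=0 P0.R1=0 P1.R0=2
P0.R0=0 P0.R1=2 P1.R0=0
P0.R0=0 P0.R1=2 P1.R0=2
P0.R0=1 P0.R1=2 P1.R0=0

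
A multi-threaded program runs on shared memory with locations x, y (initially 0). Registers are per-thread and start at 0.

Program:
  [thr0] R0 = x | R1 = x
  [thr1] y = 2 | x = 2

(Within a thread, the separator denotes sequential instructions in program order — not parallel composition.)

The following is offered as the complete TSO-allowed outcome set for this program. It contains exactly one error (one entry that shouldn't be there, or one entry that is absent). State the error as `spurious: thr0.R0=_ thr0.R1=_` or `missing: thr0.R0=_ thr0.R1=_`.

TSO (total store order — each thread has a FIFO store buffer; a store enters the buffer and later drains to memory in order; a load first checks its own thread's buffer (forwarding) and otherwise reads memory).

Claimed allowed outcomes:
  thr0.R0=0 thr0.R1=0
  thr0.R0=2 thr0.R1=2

outcome vector order: (thr0.R0,thr0.R1)
TSO (3): <0 0>; <0 2>; <2 2>
TSO∖claimed = {<0 2>}

missing: thr0.R0=0 thr0.R1=2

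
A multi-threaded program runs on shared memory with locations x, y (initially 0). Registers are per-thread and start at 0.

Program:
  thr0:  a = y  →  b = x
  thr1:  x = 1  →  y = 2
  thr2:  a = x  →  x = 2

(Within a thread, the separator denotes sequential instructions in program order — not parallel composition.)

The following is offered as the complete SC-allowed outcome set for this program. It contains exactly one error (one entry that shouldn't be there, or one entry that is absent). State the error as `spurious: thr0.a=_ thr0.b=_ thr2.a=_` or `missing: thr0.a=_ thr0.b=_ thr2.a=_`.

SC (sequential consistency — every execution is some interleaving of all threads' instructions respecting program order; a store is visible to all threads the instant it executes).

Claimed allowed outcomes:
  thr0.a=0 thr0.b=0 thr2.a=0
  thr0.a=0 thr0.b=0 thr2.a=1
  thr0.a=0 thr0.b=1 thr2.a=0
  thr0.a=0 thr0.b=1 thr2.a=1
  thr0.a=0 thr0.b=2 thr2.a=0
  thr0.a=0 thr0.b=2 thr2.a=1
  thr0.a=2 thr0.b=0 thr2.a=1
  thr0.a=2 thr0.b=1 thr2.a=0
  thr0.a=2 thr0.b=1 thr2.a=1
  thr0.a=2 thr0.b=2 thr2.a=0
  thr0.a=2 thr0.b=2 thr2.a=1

outcome vector order: (thr0.a,thr0.b,thr2.a)
under SC → (0,0,0) (0,0,1) (0,1,0) (0,1,1) (0,2,0) (0,2,1) (2,1,0) (2,1,1) (2,2,0) (2,2,1)
claimed∖SC = {(2,0,1)}

spurious: thr0.a=2 thr0.b=0 thr2.a=1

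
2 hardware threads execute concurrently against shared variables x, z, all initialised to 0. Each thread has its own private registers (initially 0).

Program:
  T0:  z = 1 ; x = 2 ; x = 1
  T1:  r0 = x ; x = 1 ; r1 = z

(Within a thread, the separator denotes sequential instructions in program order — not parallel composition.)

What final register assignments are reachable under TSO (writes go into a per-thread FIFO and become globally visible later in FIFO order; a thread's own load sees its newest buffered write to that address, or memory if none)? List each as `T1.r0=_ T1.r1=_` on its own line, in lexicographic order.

outcome vector order: (T1.r0,T1.r1)
|TSO outcomes| = 4

T1.r0=0 T1.r1=0
T1.r0=0 T1.r1=1
T1.r0=1 T1.r1=1
T1.r0=2 T1.r1=1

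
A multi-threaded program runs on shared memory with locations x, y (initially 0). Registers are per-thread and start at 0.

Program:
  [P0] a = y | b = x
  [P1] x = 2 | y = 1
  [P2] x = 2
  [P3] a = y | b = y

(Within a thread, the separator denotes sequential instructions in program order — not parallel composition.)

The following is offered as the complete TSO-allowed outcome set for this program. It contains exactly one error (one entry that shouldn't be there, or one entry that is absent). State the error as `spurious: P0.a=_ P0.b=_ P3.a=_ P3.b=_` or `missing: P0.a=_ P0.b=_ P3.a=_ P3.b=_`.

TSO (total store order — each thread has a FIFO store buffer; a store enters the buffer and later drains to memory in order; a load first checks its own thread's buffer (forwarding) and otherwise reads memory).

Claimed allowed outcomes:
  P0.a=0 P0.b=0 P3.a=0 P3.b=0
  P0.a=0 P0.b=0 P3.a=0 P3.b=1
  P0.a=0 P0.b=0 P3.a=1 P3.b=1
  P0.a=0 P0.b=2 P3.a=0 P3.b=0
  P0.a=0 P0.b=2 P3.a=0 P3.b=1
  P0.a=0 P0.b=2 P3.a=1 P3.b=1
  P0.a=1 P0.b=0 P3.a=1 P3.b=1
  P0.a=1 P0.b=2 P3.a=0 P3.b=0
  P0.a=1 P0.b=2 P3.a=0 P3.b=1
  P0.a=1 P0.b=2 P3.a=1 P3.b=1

spurious: P0.a=1 P0.b=0 P3.a=1 P3.b=1

outcome vector order: (P0.a,P0.b,P3.a,P3.b)
[TSO] allowed = {0000 0001 0011 0200 0201 0211 1200 1201 1211}
claimed∖TSO = {1011}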